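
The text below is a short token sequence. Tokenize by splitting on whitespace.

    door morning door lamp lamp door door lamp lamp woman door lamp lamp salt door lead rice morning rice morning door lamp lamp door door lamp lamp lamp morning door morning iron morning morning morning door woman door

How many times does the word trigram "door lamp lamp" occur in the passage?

5

Scanning the 36 overlapping trigram windows for "door lamp lamp":
  position 3–5: door lamp lamp
  position 7–9: door lamp lamp
  position 11–13: door lamp lamp
  position 21–23: door lamp lamp
  position 25–27: door lamp lamp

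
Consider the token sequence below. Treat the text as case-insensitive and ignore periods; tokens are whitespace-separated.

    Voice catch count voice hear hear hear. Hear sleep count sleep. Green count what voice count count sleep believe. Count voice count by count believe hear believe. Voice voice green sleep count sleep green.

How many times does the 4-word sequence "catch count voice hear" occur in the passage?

1

Scanning the 31 overlapping 4-gram windows for "catch count voice hear":
  position 2–5: catch count voice hear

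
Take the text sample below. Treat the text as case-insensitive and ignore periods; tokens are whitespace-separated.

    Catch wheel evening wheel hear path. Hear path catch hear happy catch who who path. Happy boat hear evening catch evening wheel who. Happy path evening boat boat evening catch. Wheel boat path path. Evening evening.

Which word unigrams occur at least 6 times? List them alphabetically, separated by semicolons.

Unigram counts meeting the condition (at least 6 times):
  evening: 7
  path: 6

evening; path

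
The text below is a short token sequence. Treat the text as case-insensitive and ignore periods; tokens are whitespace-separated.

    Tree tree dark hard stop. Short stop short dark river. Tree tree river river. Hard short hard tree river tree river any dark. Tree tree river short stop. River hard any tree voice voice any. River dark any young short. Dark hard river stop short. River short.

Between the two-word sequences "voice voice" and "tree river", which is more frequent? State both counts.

"voice voice": 1 occurrence
"tree river": 4 occurrences

"tree river" (4 vs 1)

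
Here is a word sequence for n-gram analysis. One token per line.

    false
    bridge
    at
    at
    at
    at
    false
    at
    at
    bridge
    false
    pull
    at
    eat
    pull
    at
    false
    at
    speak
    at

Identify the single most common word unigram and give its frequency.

Unigram frequencies (highest first):
  at: 10
  false: 4
  bridge: 2
  pull: 2
  eat: 1
  speak: 1

"at", 10 times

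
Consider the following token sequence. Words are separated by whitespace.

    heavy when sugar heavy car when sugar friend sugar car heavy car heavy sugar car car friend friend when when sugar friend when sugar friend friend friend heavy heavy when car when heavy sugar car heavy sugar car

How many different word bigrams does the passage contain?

38 tokens → 37 bigram windows in total.
Repeated bigrams (each contributes count−1 duplicates):
  sugar car: 4
  when sugar: 4
  car heavy: 3
  friend friend: 3
  heavy sugar: 3
  sugar friend: 3
  car when: 2
  friend when: 2
  … (2 more repeated)
18 duplicate windows → 37 − 18 = 19 distinct.

19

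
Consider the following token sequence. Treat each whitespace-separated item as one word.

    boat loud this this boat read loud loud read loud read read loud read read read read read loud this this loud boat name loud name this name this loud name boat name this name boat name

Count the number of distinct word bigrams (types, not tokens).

17

37 tokens → 36 bigram windows in total.
Repeated bigrams (each contributes count−1 duplicates):
  read read: 5
  read loud: 4
  boat name: 3
  loud read: 3
  name this: 3
  loud name: 2
  loud this: 2
  name boat: 2
  … (3 more repeated)
19 duplicate windows → 36 − 19 = 17 distinct.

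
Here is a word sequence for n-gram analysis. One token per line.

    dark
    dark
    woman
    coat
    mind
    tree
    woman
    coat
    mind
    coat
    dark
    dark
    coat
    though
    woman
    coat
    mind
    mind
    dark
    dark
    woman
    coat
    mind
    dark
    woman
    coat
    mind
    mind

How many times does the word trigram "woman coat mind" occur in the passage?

Scanning the 26 overlapping trigram windows for "woman coat mind":
  position 3–5: woman coat mind
  position 7–9: woman coat mind
  position 15–17: woman coat mind
  position 21–23: woman coat mind
  position 25–27: woman coat mind

5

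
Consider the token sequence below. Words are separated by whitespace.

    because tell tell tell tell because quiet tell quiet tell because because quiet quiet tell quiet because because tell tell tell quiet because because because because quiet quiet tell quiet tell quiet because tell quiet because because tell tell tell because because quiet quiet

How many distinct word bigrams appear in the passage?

44 tokens → 43 bigram windows in total.
Repeated bigrams (each contributes count−1 duplicates):
  because because: 7
  tell tell: 7
  tell quiet: 6
  quiet tell: 5
  because quiet: 4
  because tell: 4
  quiet because: 4
  quiet quiet: 3
  … (1 more repeated)
34 duplicate windows → 43 − 34 = 9 distinct.

9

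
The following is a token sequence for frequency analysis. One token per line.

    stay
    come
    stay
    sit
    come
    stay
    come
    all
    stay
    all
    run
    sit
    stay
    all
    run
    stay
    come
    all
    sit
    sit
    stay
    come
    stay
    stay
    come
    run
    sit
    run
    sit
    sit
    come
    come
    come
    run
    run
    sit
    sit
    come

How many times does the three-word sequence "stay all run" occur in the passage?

2

Scanning the 36 overlapping trigram windows for "stay all run":
  position 9–11: stay all run
  position 13–15: stay all run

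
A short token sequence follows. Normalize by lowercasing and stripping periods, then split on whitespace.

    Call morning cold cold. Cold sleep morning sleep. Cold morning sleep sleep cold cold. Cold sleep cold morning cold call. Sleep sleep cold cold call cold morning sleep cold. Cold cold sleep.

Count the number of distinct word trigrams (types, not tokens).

20

32 tokens → 30 trigram windows in total.
Repeated trigrams (each contributes count−1 duplicates):
  cold cold cold: 3
  cold cold sleep: 3
  sleep cold cold: 3
  cold morning sleep: 2
  morning sleep cold: 2
  sleep cold morning: 2
  sleep sleep cold: 2
10 duplicate windows → 30 − 10 = 20 distinct.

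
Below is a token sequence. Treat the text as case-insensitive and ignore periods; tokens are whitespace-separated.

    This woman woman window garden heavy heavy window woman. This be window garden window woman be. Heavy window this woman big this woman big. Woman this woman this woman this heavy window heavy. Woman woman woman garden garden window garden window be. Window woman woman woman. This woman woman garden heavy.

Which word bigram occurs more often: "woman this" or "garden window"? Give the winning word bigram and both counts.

"woman this": 5 occurrences
"garden window": 3 occurrences

"woman this" (5 vs 3)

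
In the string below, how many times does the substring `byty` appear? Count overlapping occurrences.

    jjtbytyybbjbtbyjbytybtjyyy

2

Sliding a length-4 window over the 26 characters (23 positions):
  position 4–7: byty
  position 17–20: byty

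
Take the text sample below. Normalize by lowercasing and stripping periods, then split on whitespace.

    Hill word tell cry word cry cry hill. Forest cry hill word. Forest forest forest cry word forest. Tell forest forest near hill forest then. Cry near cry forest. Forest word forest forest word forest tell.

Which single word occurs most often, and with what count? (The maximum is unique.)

Unigram frequencies (highest first):
  forest: 13
  cry: 7
  word: 6
  hill: 4
  tell: 3
  near: 2
  … (1 more, each ≤ 1)

"forest", 13 times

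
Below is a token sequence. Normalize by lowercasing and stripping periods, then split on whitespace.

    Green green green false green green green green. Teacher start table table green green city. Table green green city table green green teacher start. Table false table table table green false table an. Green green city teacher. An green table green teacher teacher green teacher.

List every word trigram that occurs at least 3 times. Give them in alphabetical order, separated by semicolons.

Trigram counts meeting the condition (at least 3 times):
  green green city: 3
  green green green: 3
  table green green: 3

green green city; green green green; table green green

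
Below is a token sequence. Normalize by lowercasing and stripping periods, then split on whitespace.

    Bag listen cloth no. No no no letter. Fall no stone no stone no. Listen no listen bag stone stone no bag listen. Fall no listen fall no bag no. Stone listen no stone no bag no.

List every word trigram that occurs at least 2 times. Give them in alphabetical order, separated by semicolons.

Trigram counts meeting the condition (at least 2 times):
  listen fall no: 2
  no bag no: 2
  no no no: 2
  no stone no: 3
  stone no bag: 2

listen fall no; no bag no; no no no; no stone no; stone no bag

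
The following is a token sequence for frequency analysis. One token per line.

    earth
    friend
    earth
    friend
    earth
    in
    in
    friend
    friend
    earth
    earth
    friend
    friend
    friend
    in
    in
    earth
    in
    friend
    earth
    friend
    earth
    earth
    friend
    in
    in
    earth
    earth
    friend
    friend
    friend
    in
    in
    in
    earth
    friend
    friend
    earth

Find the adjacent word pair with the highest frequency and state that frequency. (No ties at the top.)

"earth friend", 7 times

Bigram frequencies (highest first):
  earth friend: 7
  friend earth: 6
  friend friend: 6
  in in: 5
  earth earth: 3
  friend in: 3
  … (3 more, each ≤ 3)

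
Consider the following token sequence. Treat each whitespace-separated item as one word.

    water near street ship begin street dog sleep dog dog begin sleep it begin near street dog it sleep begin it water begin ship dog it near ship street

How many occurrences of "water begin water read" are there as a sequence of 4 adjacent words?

0

Scanning the 26 overlapping 4-gram windows for "water begin water read":
  (none found)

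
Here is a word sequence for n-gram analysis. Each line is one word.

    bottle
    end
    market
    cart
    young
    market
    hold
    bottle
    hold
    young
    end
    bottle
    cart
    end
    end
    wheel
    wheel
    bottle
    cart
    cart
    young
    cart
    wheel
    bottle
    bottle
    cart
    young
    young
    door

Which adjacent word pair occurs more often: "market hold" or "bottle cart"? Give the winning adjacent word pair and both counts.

"bottle cart" (3 vs 1)

"market hold": 1 occurrence
"bottle cart": 3 occurrences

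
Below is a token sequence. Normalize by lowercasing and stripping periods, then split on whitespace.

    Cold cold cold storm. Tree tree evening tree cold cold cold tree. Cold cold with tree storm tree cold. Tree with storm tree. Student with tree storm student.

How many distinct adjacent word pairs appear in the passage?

28 tokens → 27 bigram windows in total.
Repeated bigrams (each contributes count−1 duplicates):
  cold cold: 5
  storm tree: 3
  tree cold: 3
  cold tree: 2
  tree storm: 2
  with tree: 2
11 duplicate windows → 27 − 11 = 16 distinct.

16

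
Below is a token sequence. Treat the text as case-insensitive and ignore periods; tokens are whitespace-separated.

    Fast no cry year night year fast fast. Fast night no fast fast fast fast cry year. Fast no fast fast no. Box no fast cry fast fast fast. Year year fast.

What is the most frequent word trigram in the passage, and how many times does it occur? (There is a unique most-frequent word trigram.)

Trigram frequencies (highest first):
  fast fast fast: 4
  no fast fast: 2
  fast no cry: 1
  no cry year: 1
  cry year night: 1
  year night year: 1
  … (20 more, each ≤ 1)

"fast fast fast", 4 times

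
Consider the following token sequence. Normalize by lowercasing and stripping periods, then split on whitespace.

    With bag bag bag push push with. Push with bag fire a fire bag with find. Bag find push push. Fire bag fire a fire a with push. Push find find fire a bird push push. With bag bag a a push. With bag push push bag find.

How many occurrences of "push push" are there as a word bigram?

5

Scanning the 47 overlapping bigram windows for "push push":
  position 5–6: push push
  position 19–20: push push
  position 28–29: push push
  position 35–36: push push
  position 45–46: push push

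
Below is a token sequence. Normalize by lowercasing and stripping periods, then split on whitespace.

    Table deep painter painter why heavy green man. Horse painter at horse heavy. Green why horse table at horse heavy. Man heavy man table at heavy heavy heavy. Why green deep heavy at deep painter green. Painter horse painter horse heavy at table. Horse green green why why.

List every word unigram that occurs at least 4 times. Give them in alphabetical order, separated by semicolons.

Unigram counts meeting the condition (at least 4 times):
  at: 5
  green: 6
  heavy: 9
  horse: 7
  painter: 6
  table: 4
  why: 5

at; green; heavy; horse; painter; table; why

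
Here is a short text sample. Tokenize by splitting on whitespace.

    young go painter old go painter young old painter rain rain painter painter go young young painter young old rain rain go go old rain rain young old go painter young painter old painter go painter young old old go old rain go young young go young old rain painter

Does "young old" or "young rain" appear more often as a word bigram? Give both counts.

"young old": 5 occurrences
"young rain": 0 occurrences

"young old" (5 vs 0)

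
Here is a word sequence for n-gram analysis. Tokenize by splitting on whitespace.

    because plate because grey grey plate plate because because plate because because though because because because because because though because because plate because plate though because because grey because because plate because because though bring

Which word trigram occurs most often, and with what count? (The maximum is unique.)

Trigram frequencies (highest first):
  because plate because: 4
  plate because because: 3
  because because plate: 3
  because because though: 3
  though because because: 3
  because because because: 3
  … (13 more, each ≤ 2)

"because plate because", 4 times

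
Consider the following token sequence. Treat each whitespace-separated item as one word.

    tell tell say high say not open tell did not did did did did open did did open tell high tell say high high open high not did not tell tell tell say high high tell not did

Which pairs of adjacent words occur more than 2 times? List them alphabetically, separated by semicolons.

Bigram counts meeting the condition (more than 2 times):
  did did: 4
  not did: 3
  say high: 3
  tell say: 3
  tell tell: 3

did did; not did; say high; tell say; tell tell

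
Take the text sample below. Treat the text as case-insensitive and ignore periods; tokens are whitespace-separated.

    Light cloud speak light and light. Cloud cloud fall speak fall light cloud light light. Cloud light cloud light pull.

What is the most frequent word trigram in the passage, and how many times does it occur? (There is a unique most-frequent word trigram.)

Trigram frequencies (highest first):
  light cloud light: 3
  light cloud speak: 1
  cloud speak light: 1
  speak light and: 1
  light and light: 1
  and light cloud: 1
  … (10 more, each ≤ 1)

"light cloud light", 3 times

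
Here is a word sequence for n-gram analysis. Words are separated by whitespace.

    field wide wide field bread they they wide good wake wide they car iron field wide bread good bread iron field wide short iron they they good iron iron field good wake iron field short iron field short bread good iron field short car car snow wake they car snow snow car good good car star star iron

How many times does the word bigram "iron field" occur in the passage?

Scanning the 57 overlapping bigram windows for "iron field":
  position 14–15: iron field
  position 20–21: iron field
  position 29–30: iron field
  position 33–34: iron field
  position 36–37: iron field
  position 41–42: iron field

6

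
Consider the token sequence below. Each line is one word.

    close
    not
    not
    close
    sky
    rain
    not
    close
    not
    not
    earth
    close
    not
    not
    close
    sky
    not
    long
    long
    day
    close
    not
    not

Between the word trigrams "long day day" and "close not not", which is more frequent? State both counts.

"close not not" (4 vs 0)

"long day day": 0 occurrences
"close not not": 4 occurrences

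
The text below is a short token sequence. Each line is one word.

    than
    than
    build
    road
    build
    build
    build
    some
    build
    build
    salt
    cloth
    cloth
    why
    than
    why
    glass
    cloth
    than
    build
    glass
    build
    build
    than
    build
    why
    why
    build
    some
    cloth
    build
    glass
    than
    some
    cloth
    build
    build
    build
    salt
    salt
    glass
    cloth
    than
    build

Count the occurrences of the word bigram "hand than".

0

Scanning the 43 overlapping bigram windows for "hand than":
  (none found)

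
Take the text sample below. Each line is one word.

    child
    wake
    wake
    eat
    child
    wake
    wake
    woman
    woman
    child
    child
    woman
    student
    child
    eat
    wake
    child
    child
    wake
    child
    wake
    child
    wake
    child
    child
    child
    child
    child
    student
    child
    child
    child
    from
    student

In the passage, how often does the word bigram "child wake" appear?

5

Scanning the 33 overlapping bigram windows for "child wake":
  position 1–2: child wake
  position 5–6: child wake
  position 18–19: child wake
  position 20–21: child wake
  position 22–23: child wake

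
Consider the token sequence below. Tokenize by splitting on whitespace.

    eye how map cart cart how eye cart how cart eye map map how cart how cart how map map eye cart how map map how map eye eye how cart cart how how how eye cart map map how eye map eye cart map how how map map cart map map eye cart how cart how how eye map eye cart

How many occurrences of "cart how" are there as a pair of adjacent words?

8

Scanning the 61 overlapping bigram windows for "cart how":
  position 5–6: cart how
  position 8–9: cart how
  position 15–16: cart how
  position 17–18: cart how
  position 22–23: cart how
  position 32–33: cart how
  position 54–55: cart how
  position 56–57: cart how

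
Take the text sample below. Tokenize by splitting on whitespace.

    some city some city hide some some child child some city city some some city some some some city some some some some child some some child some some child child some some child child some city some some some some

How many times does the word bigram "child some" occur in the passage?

Scanning the 40 overlapping bigram windows for "child some":
  position 9–10: child some
  position 24–25: child some
  position 27–28: child some
  position 31–32: child some
  position 35–36: child some

5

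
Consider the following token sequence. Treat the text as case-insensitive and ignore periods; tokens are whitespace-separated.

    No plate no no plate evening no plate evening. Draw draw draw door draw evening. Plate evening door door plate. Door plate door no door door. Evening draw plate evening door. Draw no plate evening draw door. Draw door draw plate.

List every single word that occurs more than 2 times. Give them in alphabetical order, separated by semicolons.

door; draw; evening; no; plate

Unigram counts meeting the condition (more than 2 times):
  door: 10
  draw: 9
  evening: 7
  no: 6
  plate: 9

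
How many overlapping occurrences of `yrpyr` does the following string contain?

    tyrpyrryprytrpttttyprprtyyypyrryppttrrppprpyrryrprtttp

1

Sliding a length-5 window over the 54 characters (50 positions):
  position 2–6: yrpyr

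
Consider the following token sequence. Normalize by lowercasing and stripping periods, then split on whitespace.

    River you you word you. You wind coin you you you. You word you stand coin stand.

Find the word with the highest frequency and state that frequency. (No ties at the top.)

Unigram frequencies (highest first):
  you: 9
  word: 2
  coin: 2
  stand: 2
  river: 1
  wind: 1

"you", 9 times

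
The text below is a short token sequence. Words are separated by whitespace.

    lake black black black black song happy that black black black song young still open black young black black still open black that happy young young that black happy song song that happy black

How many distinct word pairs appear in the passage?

34 tokens → 33 bigram windows in total.
Repeated bigrams (each contributes count−1 duplicates):
  black black: 6
  black song: 2
  open black: 2
  still open: 2
  that black: 2
  that happy: 2
10 duplicate windows → 33 − 10 = 23 distinct.

23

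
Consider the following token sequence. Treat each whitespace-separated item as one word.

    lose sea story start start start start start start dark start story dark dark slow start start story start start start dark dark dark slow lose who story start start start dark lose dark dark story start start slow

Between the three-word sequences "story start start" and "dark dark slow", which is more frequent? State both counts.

"story start start" (4 vs 2)

"story start start": 4 occurrences
"dark dark slow": 2 occurrences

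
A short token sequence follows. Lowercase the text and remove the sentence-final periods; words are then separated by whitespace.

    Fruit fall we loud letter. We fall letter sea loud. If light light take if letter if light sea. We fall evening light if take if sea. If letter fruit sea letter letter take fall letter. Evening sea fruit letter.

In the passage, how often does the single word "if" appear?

6

Scanning the 40 tokens for "if":
  position 11: if
  position 15: if
  position 17: if
  position 24: if
  position 26: if
  position 28: if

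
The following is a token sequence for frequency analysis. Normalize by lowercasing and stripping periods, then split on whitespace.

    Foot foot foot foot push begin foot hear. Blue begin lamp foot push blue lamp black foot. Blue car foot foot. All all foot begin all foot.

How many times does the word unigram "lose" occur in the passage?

0

Scanning the 27 tokens for "lose":
  (none found)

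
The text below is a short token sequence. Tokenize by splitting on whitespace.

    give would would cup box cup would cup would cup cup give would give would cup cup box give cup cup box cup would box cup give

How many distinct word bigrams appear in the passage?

27 tokens → 26 bigram windows in total.
Repeated bigrams (each contributes count−1 duplicates):
  would cup: 4
  box cup: 3
  cup box: 3
  cup cup: 3
  cup would: 3
  give would: 3
  cup give: 2
14 duplicate windows → 26 − 14 = 12 distinct.

12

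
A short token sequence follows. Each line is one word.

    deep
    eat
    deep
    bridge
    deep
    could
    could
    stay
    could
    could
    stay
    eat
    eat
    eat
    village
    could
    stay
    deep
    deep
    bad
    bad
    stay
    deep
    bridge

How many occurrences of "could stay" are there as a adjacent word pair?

Scanning the 23 overlapping bigram windows for "could stay":
  position 7–8: could stay
  position 10–11: could stay
  position 16–17: could stay

3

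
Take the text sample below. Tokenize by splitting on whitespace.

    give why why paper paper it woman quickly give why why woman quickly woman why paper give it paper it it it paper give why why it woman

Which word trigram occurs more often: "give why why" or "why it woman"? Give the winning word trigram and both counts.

"give why why" (3 vs 1)

"give why why": 3 occurrences
"why it woman": 1 occurrence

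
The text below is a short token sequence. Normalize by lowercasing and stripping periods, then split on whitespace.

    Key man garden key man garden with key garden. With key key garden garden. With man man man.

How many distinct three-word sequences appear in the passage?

14

18 tokens → 16 trigram windows in total.
Repeated trigrams (each contributes count−1 duplicates):
  garden with key: 2
  key man garden: 2
2 duplicate windows → 16 − 2 = 14 distinct.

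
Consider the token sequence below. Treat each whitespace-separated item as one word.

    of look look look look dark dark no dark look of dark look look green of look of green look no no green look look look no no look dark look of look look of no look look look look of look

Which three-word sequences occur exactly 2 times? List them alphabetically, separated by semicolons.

Trigram counts meeting the condition (exactly 2 times):
  dark look of: 2
  look look of: 2
  look no no: 2
  look of look: 2
  of look look: 2

dark look of; look look of; look no no; look of look; of look look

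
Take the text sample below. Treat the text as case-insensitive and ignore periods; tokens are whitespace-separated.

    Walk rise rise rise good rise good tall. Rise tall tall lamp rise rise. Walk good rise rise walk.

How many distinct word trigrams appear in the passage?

16

19 tokens → 17 trigram windows in total.
Repeated trigrams (each contributes count−1 duplicates):
  rise rise walk: 2
1 duplicate windows → 17 − 1 = 16 distinct.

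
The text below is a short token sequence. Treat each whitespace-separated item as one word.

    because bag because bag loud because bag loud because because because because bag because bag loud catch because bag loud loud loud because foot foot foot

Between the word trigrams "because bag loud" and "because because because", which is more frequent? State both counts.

"because bag loud": 4 occurrences
"because because because": 2 occurrences

"because bag loud" (4 vs 2)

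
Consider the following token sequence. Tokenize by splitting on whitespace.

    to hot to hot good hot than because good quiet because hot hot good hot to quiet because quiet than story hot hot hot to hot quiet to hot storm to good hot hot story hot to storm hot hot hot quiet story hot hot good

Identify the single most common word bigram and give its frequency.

"hot hot", 7 times

Bigram frequencies (highest first):
  hot hot: 7
  to hot: 4
  hot to: 4
  hot good: 3
  good hot: 3
  story hot: 3
  … (19 more, each ≤ 2)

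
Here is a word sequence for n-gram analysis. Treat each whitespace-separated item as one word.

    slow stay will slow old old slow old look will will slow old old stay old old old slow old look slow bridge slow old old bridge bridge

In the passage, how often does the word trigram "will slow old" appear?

Scanning the 26 overlapping trigram windows for "will slow old":
  position 3–5: will slow old
  position 11–13: will slow old

2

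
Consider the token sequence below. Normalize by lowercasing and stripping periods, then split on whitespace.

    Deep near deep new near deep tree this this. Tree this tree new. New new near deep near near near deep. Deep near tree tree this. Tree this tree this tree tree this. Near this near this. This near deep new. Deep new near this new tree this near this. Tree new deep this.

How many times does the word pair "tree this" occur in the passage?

Scanning the 53 overlapping bigram windows for "tree this":
  position 7–8: tree this
  position 10–11: tree this
  position 25–26: tree this
  position 27–28: tree this
  position 29–30: tree this
  position 32–33: tree this
  position 47–48: tree this

7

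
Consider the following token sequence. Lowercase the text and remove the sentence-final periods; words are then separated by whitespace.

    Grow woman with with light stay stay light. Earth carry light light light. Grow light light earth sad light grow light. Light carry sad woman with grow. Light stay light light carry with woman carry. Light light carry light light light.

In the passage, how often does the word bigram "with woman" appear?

1

Scanning the 40 overlapping bigram windows for "with woman":
  position 33–34: with woman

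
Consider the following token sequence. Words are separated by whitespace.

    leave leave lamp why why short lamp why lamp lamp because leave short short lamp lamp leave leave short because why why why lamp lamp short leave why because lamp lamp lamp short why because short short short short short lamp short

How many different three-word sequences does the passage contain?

35

42 tokens → 40 trigram windows in total.
Repeated trigrams (each contributes count−1 duplicates):
  short short short: 3
  lamp lamp short: 2
  short short lamp: 2
  why lamp lamp: 2
5 duplicate windows → 40 − 5 = 35 distinct.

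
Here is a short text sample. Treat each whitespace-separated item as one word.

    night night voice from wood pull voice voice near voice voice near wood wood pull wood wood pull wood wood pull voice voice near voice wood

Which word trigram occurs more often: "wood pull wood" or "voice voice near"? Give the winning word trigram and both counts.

"wood pull wood": 2 occurrences
"voice voice near": 3 occurrences

"voice voice near" (3 vs 2)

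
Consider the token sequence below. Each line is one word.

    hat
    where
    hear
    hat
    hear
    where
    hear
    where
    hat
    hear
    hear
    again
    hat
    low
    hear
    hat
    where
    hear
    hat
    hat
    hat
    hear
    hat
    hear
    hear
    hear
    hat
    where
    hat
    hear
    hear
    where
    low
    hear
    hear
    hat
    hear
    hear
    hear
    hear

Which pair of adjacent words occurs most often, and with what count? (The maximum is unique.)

Bigram frequencies (highest first):
  hear hear: 8
  hear hat: 6
  hat hear: 6
  hat where: 3
  where hear: 3
  hear where: 3
  … (7 more, each ≤ 2)

"hear hear", 8 times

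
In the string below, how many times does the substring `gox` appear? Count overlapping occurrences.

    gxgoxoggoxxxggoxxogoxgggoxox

5

Sliding a length-3 window over the 28 characters (26 positions):
  position 3–5: gox
  position 8–10: gox
  position 14–16: gox
  position 19–21: gox
  position 24–26: gox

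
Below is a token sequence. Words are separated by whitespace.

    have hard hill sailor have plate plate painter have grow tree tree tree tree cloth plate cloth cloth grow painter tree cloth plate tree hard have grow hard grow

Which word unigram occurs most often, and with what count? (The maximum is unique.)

Unigram frequencies (highest first):
  tree: 6
  have: 4
  plate: 4
  grow: 4
  cloth: 4
  hard: 3
  … (3 more, each ≤ 2)

"tree", 6 times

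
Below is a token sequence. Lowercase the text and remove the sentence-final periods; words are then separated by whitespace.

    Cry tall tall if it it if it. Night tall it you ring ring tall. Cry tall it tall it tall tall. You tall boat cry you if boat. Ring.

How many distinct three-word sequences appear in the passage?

27

30 tokens → 28 trigram windows in total.
Repeated trigrams (each contributes count−1 duplicates):
  tall it tall: 2
1 duplicate windows → 28 − 1 = 27 distinct.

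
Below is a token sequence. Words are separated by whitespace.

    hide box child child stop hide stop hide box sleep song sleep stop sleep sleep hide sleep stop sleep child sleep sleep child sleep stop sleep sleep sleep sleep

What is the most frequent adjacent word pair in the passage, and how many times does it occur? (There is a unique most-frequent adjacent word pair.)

"sleep sleep", 5 times

Bigram frequencies (highest first):
  sleep sleep: 5
  sleep stop: 3
  stop sleep: 3
  hide box: 2
  stop hide: 2
  sleep child: 2
  … (10 more, each ≤ 2)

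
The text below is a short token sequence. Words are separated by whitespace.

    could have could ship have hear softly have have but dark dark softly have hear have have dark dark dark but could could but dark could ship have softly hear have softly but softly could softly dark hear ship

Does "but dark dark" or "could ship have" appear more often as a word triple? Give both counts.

"but dark dark": 1 occurrence
"could ship have": 2 occurrences

"could ship have" (2 vs 1)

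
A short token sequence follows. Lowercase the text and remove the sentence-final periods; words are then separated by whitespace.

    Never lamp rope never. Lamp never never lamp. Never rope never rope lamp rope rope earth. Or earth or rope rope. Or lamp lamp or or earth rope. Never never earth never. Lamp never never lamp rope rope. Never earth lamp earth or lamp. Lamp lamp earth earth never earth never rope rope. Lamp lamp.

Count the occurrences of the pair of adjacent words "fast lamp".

Scanning the 54 overlapping bigram windows for "fast lamp":
  (none found)

0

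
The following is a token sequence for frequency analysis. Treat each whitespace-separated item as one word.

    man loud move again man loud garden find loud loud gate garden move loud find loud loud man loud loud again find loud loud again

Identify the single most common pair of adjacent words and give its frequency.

Bigram frequencies (highest first):
  loud loud: 4
  man loud: 3
  find loud: 3
  loud again: 2
  loud move: 1
  move again: 1
  … (10 more, each ≤ 1)

"loud loud", 4 times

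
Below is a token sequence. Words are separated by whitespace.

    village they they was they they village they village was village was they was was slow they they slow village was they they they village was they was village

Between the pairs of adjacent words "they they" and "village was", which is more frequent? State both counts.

"they they" (5 vs 4)

"they they": 5 occurrences
"village was": 4 occurrences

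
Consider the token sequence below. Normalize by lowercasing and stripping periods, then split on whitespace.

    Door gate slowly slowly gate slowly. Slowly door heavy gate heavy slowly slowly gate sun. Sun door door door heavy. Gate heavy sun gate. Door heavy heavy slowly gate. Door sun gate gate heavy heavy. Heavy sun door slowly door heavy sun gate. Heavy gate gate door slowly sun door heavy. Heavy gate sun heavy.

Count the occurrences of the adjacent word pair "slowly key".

Scanning the 54 overlapping bigram windows for "slowly key":
  (none found)

0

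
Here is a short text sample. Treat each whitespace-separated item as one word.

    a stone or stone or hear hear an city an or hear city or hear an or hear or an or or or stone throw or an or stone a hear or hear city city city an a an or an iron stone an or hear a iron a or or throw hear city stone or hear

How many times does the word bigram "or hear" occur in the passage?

Scanning the 56 overlapping bigram windows for "or hear":
  position 5–6: or hear
  position 11–12: or hear
  position 14–15: or hear
  position 17–18: or hear
  position 32–33: or hear
  position 45–46: or hear
  position 56–57: or hear

7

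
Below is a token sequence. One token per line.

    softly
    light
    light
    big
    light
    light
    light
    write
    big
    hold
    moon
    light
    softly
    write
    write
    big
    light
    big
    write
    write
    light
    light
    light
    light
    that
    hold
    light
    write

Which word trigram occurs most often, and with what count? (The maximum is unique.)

Trigram frequencies (highest first):
  light light light: 3
  softly light light: 1
  light light big: 1
  light big light: 1
  big light light: 1
  light light write: 1
  … (18 more, each ≤ 1)

"light light light", 3 times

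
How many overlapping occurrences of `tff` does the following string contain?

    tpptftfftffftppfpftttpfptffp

3

Sliding a length-3 window over the 28 characters (26 positions):
  position 6–8: tff
  position 9–11: tff
  position 25–27: tff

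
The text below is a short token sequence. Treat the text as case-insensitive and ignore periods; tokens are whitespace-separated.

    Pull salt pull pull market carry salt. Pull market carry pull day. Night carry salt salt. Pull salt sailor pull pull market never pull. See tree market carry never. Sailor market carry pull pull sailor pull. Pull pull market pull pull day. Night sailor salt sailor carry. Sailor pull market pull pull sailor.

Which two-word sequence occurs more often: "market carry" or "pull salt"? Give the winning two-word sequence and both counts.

"market carry": 4 occurrences
"pull salt": 2 occurrences

"market carry" (4 vs 2)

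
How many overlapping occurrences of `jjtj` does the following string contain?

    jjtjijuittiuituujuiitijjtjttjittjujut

Sliding a length-4 window over the 37 characters (34 positions):
  position 1–4: jjtj
  position 23–26: jjtj

2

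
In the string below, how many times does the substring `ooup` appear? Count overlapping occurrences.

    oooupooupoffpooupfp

3

Sliding a length-4 window over the 19 characters (16 positions):
  position 2–5: ooup
  position 6–9: ooup
  position 14–17: ooup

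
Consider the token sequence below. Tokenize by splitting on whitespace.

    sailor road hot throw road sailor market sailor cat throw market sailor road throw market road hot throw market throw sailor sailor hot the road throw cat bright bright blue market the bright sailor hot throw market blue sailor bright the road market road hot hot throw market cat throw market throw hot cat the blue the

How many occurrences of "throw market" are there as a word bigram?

Scanning the 56 overlapping bigram windows for "throw market":
  position 10–11: throw market
  position 14–15: throw market
  position 18–19: throw market
  position 36–37: throw market
  position 47–48: throw market
  position 50–51: throw market

6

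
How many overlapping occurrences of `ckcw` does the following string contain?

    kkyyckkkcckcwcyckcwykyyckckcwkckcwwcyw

Sliding a length-4 window over the 38 characters (35 positions):
  position 10–13: ckcw
  position 16–19: ckcw
  position 26–29: ckcw
  position 31–34: ckcw

4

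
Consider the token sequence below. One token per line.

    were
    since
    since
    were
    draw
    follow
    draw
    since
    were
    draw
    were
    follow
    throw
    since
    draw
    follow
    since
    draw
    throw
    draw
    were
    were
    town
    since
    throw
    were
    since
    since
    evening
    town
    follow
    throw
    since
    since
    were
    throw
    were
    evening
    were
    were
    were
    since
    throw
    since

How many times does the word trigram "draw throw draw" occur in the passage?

Scanning the 42 overlapping trigram windows for "draw throw draw":
  position 18–20: draw throw draw

1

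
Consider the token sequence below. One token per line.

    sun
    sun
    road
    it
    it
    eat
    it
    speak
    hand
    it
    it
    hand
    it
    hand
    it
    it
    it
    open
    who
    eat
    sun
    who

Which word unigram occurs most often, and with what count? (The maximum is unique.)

Unigram frequencies (highest first):
  it: 9
  sun: 3
  hand: 3
  eat: 2
  who: 2
  road: 1
  … (2 more, each ≤ 1)

"it", 9 times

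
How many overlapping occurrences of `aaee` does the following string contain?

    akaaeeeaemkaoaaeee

2

Sliding a length-4 window over the 18 characters (15 positions):
  position 3–6: aaee
  position 14–17: aaee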